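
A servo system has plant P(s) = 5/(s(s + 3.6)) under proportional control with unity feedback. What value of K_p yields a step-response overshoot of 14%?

From %OS = 100·exp(−πζ/√(1−ζ²)) = 14%, ζ = −ln(0.14)/√(π²+ln²(0.14)) = 0.5305.
Characteristic equation s² + 3.6s + 5K_p = 0 gives ζ = 3.6/(2√(5K_p)).
Setting ζ = 0.5305: √(5K_p) = 3.6/(2·0.5305) = 3.393, so K_p = 11.51/5 = 2.3.

K_p = 2.3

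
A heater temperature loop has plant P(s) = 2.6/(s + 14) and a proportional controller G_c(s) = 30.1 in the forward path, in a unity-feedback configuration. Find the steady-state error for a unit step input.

The loop is type 0. Static position error constant K_pos = G_c(0)·P(0) = 30.1·0.1857 = 5.59.
Steady-state error to a unit step: e_ss = 1/(1+K_pos) = 1/6.59 = 0.152.

0.152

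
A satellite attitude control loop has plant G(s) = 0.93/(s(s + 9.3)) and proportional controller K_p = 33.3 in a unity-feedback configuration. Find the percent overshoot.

Closed-loop characteristic equation: s² + 9.3s + 30.97 = 0, so ω_n = 5.565 rad/s and ζ = 9.3/(2·5.565) = 0.8356.
%OS = 100·exp(−πζ/√(1−ζ²)) = 100·exp(−π·0.8356/√0.3018) = 0.841%.

0.841%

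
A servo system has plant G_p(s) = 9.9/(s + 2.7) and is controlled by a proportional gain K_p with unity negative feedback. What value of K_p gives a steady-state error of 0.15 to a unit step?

K_p = 1.55

Steady-state error for a unit step on this type-0 loop is 1/(1 + K_p·G_p(0)).
G_p(0) = 3.667. Require 1/(1 + K_p·3.667) = 0.15, so 1 + 3.667·K_p = 6.667.
K_p = (6.667 − 1)/3.667 = 1.55.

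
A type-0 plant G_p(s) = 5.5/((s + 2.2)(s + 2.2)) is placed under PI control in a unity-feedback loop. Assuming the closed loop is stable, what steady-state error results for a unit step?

0

The PI controller's integrator makes the forward path type 1, so e_ss to a step is zero.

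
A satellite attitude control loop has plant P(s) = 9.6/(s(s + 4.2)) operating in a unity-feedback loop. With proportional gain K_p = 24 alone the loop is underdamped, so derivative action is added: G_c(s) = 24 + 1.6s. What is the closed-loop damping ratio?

Forward path: (24 + 1.6s)·9.6/(s(s+4.2)). The closed-loop characteristic equation is s² + (4.2 + 9.6·1.6)s + 9.6·24 = 0.
That is s² + 19.56s + 230.4 = 0, so ω_n = 15.18 rad/s and ζ = 19.56/(2·15.18) = 0.6443.

ζ = 0.644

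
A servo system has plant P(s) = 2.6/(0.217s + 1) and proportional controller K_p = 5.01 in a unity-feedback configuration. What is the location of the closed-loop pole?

Closed loop: T(s) = K_p·P/(1+K_p·P) = 13.03/(0.217s + 1 + 13.03), with pole at s = −(1 + 13.03)/0.217 = −64.64.

s = -64.64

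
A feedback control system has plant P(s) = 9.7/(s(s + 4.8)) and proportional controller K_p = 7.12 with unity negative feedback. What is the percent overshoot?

Closed-loop characteristic equation: s² + 4.8s + 69.06 = 0, so ω_n = 8.31 rad/s and ζ = 4.8/(2·8.31) = 0.2888.
%OS = 100·exp(−πζ/√(1−ζ²)) = 100·exp(−π·0.2888/√0.9166) = 38.8%.

38.8%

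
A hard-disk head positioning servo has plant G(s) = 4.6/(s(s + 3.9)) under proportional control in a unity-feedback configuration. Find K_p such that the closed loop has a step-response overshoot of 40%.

From %OS = 100·exp(−πζ/√(1−ζ²)) = 40%, ζ = −ln(0.4)/√(π²+ln²(0.4)) = 0.28.
Characteristic equation s² + 3.9s + 4.6K_p = 0 gives ζ = 3.9/(2√(4.6K_p)).
Setting ζ = 0.28: √(4.6K_p) = 3.9/(2·0.28) = 6.964, so K_p = 48.5/4.6 = 10.5.

K_p = 10.5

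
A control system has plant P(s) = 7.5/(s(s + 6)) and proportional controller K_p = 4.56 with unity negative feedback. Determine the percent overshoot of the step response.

Closed-loop characteristic equation: s² + 6s + 34.2 = 0, so ω_n = 5.848 rad/s and ζ = 6/(2·5.848) = 0.513.
%OS = 100·exp(−πζ/√(1−ζ²)) = 100·exp(−π·0.513/√0.7368) = 15.3%.

15.3%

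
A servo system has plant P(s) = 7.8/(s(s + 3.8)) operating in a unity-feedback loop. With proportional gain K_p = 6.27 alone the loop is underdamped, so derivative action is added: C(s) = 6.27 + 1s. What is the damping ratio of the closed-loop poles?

Forward path: (6.27 + 1s)·7.8/(s(s+3.8)). The closed-loop characteristic equation is s² + (3.8 + 7.8·1)s + 7.8·6.27 = 0.
That is s² + 11.6s + 48.91 = 0, so ω_n = 6.993 rad/s and ζ = 11.6/(2·6.993) = 0.8294.

ζ = 0.829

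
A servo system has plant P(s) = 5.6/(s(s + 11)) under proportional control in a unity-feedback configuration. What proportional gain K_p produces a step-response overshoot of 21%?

K_p = 27.3

From %OS = 100·exp(−πζ/√(1−ζ²)) = 21%, ζ = −ln(0.21)/√(π²+ln²(0.21)) = 0.4449.
Characteristic equation s² + 11s + 5.6K_p = 0 gives ζ = 11/(2√(5.6K_p)).
Setting ζ = 0.4449: √(5.6K_p) = 11/(2·0.4449) = 12.36, so K_p = 152.8/5.6 = 27.3.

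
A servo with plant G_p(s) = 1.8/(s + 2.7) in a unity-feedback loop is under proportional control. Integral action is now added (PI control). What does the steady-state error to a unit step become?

Adding integral action puts a pole at s = 0 in the forward path, raising the system type to 1; a type-1 loop has zero steady-state error to a step.

0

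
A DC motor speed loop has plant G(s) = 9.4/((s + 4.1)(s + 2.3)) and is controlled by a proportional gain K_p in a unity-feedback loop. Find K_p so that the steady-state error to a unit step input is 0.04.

K_p = 24.1

Steady-state error for a unit step on this type-0 loop is 1/(1 + K_p·G(0)).
G(0) = 0.9968. Require 1/(1 + K_p·0.9968) = 0.04, so 1 + 0.9968·K_p = 25.
K_p = (25 − 1)/0.9968 = 24.1.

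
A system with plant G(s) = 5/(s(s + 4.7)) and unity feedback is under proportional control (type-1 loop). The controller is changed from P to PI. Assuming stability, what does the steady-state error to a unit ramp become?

0

The integrator raises the loop to type 2, so K_v → ∞ and e_ss to a ramp is zero.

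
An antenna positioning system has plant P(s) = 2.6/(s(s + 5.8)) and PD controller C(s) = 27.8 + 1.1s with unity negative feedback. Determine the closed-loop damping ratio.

ζ = 0.509

Forward path: (27.8 + 1.1s)·2.6/(s(s+5.8)). The closed-loop characteristic equation is s² + (5.8 + 2.6·1.1)s + 2.6·27.8 = 0.
That is s² + 8.66s + 72.28 = 0, so ω_n = 8.502 rad/s and ζ = 8.66/(2·8.502) = 0.5093.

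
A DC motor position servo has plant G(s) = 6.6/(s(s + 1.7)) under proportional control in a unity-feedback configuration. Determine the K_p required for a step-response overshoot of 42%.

K_p = 1.55

From %OS = 100·exp(−πζ/√(1−ζ²)) = 42%, ζ = −ln(0.42)/√(π²+ln²(0.42)) = 0.2662.
Characteristic equation s² + 1.7s + 6.6K_p = 0 gives ζ = 1.7/(2√(6.6K_p)).
Setting ζ = 0.2662: √(6.6K_p) = 1.7/(2·0.2662) = 3.193, so K_p = 10.2/6.6 = 1.55.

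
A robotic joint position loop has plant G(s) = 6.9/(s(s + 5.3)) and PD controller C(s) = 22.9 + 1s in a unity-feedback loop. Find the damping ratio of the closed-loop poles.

Forward path: (22.9 + 1s)·6.9/(s(s+5.3)). The closed-loop characteristic equation is s² + (5.3 + 6.9·1)s + 6.9·22.9 = 0.
That is s² + 12.2s + 158 = 0, so ω_n = 12.57 rad/s and ζ = 12.2/(2·12.57) = 0.4853.

ζ = 0.485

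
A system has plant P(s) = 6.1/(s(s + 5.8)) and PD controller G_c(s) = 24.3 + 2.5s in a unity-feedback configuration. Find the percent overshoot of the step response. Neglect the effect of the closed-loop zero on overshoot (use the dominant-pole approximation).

Forward path: (24.3 + 2.5s)·6.1/(s(s+5.8)). The closed-loop characteristic equation is s² + (5.8 + 6.1·2.5)s + 6.1·24.3 = 0.
That is s² + 21.05s + 148.2 = 0, so ω_n = 12.17 rad/s and ζ = 21.05/(2·12.17) = 0.8645.
%OS = 100·exp(−πζ/√(1−ζ²)) = 0.45%.

0.45%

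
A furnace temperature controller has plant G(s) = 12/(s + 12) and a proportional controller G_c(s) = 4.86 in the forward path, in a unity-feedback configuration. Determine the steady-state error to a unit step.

The loop is type 0. Static position error constant K_pos = G_c(0)·G(0) = 4.86·1 = 4.86.
Steady-state error to a unit step: e_ss = 1/(1+K_pos) = 1/5.86 = 0.171.

0.171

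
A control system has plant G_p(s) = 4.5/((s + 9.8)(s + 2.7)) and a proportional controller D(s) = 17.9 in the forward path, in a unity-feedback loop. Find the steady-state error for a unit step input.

0.247

The loop is type 0. Static position error constant K_pos = D(0)·G_p(0) = 17.9·0.1701 = 3.044.
Steady-state error to a unit step: e_ss = 1/(1+K_pos) = 1/4.044 = 0.247.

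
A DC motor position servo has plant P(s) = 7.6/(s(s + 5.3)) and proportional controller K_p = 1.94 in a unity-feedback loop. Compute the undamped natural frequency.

ω_n = 3.84 rad/s

With unity feedback the closed-loop characteristic equation is s² + 5.3s + 1.94·7.6 = s² + 5.3s + 14.74 = 0.
So ω_n² = 14.74 ⇒ ω_n = 3.84 rad/s, and ζ = 5.3/(2ω_n) = 0.69.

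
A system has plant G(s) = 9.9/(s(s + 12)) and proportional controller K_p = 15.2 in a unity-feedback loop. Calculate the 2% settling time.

T_s ≈ 0.667 s

The closed-loop denominator s² + 12s + 150.5 gives ω_n = √150.5 = 12.27 and ζ = 12/(2ω_n) = 0.4891.
2% settling time T_s ≈ 4/(ζω_n) = 4/6 = 0.667 s.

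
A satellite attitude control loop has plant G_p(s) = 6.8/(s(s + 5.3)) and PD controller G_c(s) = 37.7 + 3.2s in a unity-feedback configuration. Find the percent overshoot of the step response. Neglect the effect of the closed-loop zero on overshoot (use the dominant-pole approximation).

Forward path: (37.7 + 3.2s)·6.8/(s(s+5.3)). The closed-loop characteristic equation is s² + (5.3 + 6.8·3.2)s + 6.8·37.7 = 0.
That is s² + 27.06s + 256.4 = 0, so ω_n = 16.01 rad/s and ζ = 27.06/(2·16.01) = 0.845.
%OS = 100·exp(−πζ/√(1−ζ²)) = 0.698%.

0.698%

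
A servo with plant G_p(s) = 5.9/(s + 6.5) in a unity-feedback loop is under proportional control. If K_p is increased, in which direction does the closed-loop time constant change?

decrease

Closed-loop pole is at s = −(6.5+K_p·5.9); larger K_p moves it further left, so τ = 1/(6.5+K_p·5.9) decreases.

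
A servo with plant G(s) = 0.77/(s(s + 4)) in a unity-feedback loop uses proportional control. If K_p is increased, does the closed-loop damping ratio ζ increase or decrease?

decrease

ζ = 4/(2√(0.77K_p)); increasing K_p raises the denominator, so ζ falls.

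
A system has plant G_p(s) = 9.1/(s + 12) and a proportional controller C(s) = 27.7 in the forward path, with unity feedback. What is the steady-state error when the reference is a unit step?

The loop is type 0. Static position error constant K_pos = C(0)·G_p(0) = 27.7·0.7583 = 21.01.
Steady-state error to a unit step: e_ss = 1/(1+K_pos) = 1/22.01 = 0.0454.

0.0454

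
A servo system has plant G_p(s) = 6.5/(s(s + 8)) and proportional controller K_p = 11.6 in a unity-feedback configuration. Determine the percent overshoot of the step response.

19.6%

The closed-loop denominator s² + 8s + 75.4 gives ω_n = √75.4 = 8.683 and ζ = 8/(2ω_n) = 0.4607.
%OS = 100·exp(−πζ/√(1−ζ²)) = 100·exp(−π·0.4607/√0.7878) = 19.6%.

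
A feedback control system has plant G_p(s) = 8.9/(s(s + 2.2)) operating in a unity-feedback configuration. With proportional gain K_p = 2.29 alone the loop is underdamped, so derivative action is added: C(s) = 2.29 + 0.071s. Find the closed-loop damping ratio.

ζ = 0.314

Forward path: (2.29 + 0.071s)·8.9/(s(s+2.2)). The closed-loop characteristic equation is s² + (2.2 + 8.9·0.071)s + 8.9·2.29 = 0.
That is s² + 2.832s + 20.38 = 0, so ω_n = 4.515 rad/s and ζ = 2.832/(2·4.515) = 0.3136.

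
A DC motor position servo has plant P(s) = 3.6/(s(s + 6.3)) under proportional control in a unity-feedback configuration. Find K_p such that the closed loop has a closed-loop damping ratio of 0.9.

K_p = 3.4

Closed-loop characteristic equation: s² + 6.3s + K_p·3.6 = 0.
So ω_n = √(3.6K_p) and 2ζω_n = 6.3, giving ζ = 6.3/(2√(3.6K_p)).
Setting ζ = 0.9: √(3.6K_p) = 6.3/(2·0.9) = 3.5, so K_p = 12.25/3.6 = 3.4.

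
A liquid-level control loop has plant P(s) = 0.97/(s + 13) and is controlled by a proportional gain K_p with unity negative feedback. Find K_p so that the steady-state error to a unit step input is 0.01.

K_p = 1330

For a type-0 loop with proportional control, e_ss = 1/(1 + K_p·P(0)).
P(0) = 0.07462. Require 1/(1 + K_p·0.07462) = 0.01, so 1 + 0.07462·K_p = 100.
K_p = (100 − 1)/0.07462 = 1330.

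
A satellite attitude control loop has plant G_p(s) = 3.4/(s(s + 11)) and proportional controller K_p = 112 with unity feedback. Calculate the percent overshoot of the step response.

The closed-loop denominator s² + 11s + 380.8 gives ω_n = √380.8 = 19.51 and ζ = 11/(2ω_n) = 0.2818.
%OS = 100·exp(−πζ/√(1−ζ²)) = 100·exp(−π·0.2818/√0.9206) = 39.7%.

39.7%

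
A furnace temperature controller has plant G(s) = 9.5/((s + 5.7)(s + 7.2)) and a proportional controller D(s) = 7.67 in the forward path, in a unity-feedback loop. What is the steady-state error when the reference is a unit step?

The loop is type 0. Static position error constant K_pos = D(0)·G(0) = 7.67·0.2315 = 1.775.
Steady-state error to a unit step: e_ss = 1/(1+K_pos) = 1/2.775 = 0.36.

0.36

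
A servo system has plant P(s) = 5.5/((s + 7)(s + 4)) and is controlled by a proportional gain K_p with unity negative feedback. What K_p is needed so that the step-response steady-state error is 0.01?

K_p = 504

The loop is type 0, so e_ss(step) = 1/(1 + K_pos) with K_pos = K_p·P(0).
P(0) = 0.1964. Require 1/(1 + K_p·0.1964) = 0.01, so 1 + 0.1964·K_p = 100.
K_p = (100 − 1)/0.1964 = 504.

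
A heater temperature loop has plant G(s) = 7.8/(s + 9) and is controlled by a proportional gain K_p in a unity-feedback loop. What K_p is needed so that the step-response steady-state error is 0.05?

For a type-0 loop with proportional control, e_ss = 1/(1 + K_p·G(0)).
G(0) = 0.8667. Require 1/(1 + K_p·0.8667) = 0.05, so 1 + 0.8667·K_p = 20.
K_p = (20 − 1)/0.8667 = 21.9.

K_p = 21.9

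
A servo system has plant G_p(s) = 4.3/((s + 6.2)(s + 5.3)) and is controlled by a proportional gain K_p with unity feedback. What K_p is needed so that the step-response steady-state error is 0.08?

K_p = 87.9

The loop is type 0, so e_ss(step) = 1/(1 + K_pos) with K_pos = K_p·G_p(0).
G_p(0) = 0.1309. Require 1/(1 + K_p·0.1309) = 0.08, so 1 + 0.1309·K_p = 12.5.
K_p = (12.5 − 1)/0.1309 = 87.9.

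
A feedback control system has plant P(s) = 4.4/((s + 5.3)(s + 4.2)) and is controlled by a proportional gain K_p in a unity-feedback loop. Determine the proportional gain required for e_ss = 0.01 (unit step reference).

K_p = 501

Steady-state error for a unit step on this type-0 loop is 1/(1 + K_p·P(0)).
P(0) = 0.1977. Require 1/(1 + K_p·0.1977) = 0.01, so 1 + 0.1977·K_p = 100.
K_p = (100 − 1)/0.1977 = 501.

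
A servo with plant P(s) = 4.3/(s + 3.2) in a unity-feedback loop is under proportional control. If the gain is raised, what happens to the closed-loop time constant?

decrease

The closed-loop bandwidth 3.2+K_p·4.3 grows with K_p, so τ shrinks.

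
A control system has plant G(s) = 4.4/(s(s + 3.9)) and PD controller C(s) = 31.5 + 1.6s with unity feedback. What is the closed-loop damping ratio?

ζ = 0.465

Forward path: (31.5 + 1.6s)·4.4/(s(s+3.9)). The closed-loop characteristic equation is s² + (3.9 + 4.4·1.6)s + 4.4·31.5 = 0.
That is s² + 10.94s + 138.6 = 0, so ω_n = 11.77 rad/s and ζ = 10.94/(2·11.77) = 0.4646.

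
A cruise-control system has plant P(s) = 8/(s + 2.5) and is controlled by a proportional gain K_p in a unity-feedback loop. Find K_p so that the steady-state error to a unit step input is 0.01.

Steady-state error for a unit step on this type-0 loop is 1/(1 + K_p·P(0)).
P(0) = 3.2. Require 1/(1 + K_p·3.2) = 0.01, so 1 + 3.2·K_p = 100.
K_p = (100 − 1)/3.2 = 30.9.

K_p = 30.9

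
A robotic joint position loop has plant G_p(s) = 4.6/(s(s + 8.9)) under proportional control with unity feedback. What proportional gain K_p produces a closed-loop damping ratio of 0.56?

K_p = 13.7

Closed-loop characteristic equation: s² + 8.9s + K_p·4.6 = 0.
So ω_n = √(4.6K_p) and 2ζω_n = 8.9, giving ζ = 8.9/(2√(4.6K_p)).
Setting ζ = 0.56: √(4.6K_p) = 8.9/(2·0.56) = 7.946, so K_p = 63.15/4.6 = 13.7.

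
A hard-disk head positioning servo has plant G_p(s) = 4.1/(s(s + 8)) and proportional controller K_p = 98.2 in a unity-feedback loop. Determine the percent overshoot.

52.8%

The closed-loop denominator s² + 8s + 402.6 gives ω_n = √402.6 = 20.07 and ζ = 8/(2ω_n) = 0.1993.
%OS = 100·exp(−πζ/√(1−ζ²)) = 100·exp(−π·0.1993/√0.9603) = 52.8%.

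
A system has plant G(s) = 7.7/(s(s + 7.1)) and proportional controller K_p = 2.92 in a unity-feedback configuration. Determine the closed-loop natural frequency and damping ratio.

1 + K_p·G(s) = 0 gives s² + 7.1s + 22.48 = 0.
Matching s² + 2ζω_n s + ω_n²: ω_n = √22.48 = 4.742 rad/s and 2ζω_n = 7.1, so ζ = 7.1/(2·4.742) = 0.749.

ω_n = 4.74 rad/s, ζ = 0.749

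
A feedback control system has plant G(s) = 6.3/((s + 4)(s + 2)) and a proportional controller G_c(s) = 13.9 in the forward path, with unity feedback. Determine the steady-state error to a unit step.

The loop is type 0. Static position error constant K_pos = G_c(0)·G(0) = 13.9·0.7875 = 10.95.
Steady-state error to a unit step: e_ss = 1/(1+K_pos) = 1/11.95 = 0.0837.

0.0837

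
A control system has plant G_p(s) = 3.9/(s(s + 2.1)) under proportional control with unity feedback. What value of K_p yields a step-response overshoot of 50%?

From %OS = 100·exp(−πζ/√(1−ζ²)) = 50%, ζ = −ln(0.5)/√(π²+ln²(0.5)) = 0.2155.
Characteristic equation s² + 2.1s + 3.9K_p = 0 gives ζ = 2.1/(2√(3.9K_p)).
Setting ζ = 0.2155: √(3.9K_p) = 2.1/(2·0.2155) = 4.873, so K_p = 23.75/3.9 = 6.09.

K_p = 6.09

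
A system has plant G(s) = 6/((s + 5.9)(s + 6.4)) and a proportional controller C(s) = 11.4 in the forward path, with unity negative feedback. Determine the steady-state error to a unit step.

The loop is type 0. Static position error constant K_pos = C(0)·G(0) = 11.4·0.1589 = 1.811.
Steady-state error to a unit step: e_ss = 1/(1+K_pos) = 1/2.811 = 0.356.

0.356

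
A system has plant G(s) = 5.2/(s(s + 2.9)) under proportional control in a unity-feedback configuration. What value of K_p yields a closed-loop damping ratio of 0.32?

K_p = 3.95

Closed-loop characteristic equation: s² + 2.9s + K_p·5.2 = 0.
So ω_n = √(5.2K_p) and 2ζω_n = 2.9, giving ζ = 2.9/(2√(5.2K_p)).
Setting ζ = 0.32: √(5.2K_p) = 2.9/(2·0.32) = 4.531, so K_p = 20.53/5.2 = 3.95.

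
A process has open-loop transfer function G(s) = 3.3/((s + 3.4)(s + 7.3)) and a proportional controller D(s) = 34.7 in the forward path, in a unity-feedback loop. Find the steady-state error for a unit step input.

The loop is type 0. Static position error constant K_pos = D(0)·G(0) = 34.7·0.133 = 4.614.
Steady-state error to a unit step: e_ss = 1/(1+K_pos) = 1/5.614 = 0.178.

0.178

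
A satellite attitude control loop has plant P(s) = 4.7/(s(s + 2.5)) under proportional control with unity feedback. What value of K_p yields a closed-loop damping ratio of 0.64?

Closed-loop characteristic equation: s² + 2.5s + K_p·4.7 = 0.
So ω_n = √(4.7K_p) and 2ζω_n = 2.5, giving ζ = 2.5/(2√(4.7K_p)).
Setting ζ = 0.64: √(4.7K_p) = 2.5/(2·0.64) = 1.953, so K_p = 3.815/4.7 = 0.812.

K_p = 0.812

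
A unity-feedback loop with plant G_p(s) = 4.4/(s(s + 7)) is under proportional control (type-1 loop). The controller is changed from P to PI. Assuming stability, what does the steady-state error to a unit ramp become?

The integrator raises the loop to type 2, so K_v → ∞ and e_ss to a ramp is zero.

0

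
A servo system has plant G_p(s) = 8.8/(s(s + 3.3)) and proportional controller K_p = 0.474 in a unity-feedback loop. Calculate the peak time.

T_p = 2.61 s

Closed-loop characteristic equation: s² + 3.3s + 4.171 = 0, so ω_n = 2.042 rad/s and ζ = 3.3/(2·2.042) = 0.8079.
Damped frequency ω_d = ω_n√(1−ζ²) = 1.204 rad/s, so peak time T_p = π/ω_d = 2.61 s.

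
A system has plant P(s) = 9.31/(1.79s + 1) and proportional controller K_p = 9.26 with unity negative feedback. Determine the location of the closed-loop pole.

Closed loop: T(s) = K_p·P/(1+K_p·P) = 86.21/(1.79s + 1 + 86.21), with pole at s = −(1 + 86.21)/1.79 = −48.72.

s = -48.72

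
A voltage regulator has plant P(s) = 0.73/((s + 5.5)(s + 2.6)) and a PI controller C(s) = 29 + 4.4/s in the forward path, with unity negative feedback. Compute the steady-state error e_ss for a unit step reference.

The open loop C(s)P(s) has a pole at the origin (type 1), so the static position error constant is infinite and e_ss = 1/(1+∞) = 0.

0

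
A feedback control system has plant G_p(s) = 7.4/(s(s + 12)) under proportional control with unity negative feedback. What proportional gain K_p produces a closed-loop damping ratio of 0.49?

K_p = 20.3

Closed-loop characteristic equation: s² + 12s + K_p·7.4 = 0.
So ω_n = √(7.4K_p) and 2ζω_n = 12, giving ζ = 12/(2√(7.4K_p)).
Setting ζ = 0.49: √(7.4K_p) = 12/(2·0.49) = 12.24, so K_p = 149.9/7.4 = 20.3.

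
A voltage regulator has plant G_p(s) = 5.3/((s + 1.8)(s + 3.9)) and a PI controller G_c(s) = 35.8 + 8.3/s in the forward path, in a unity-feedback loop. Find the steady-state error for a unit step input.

0

The open loop G_c(s)G_p(s) has a pole at the origin (type 1), so the static position error constant is infinite and e_ss = 1/(1+∞) = 0.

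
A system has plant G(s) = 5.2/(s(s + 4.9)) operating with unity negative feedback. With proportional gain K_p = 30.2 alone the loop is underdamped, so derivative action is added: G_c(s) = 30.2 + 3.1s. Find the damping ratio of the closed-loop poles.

ζ = 0.839

Forward path: (30.2 + 3.1s)·5.2/(s(s+4.9)). The closed-loop characteristic equation is s² + (4.9 + 5.2·3.1)s + 5.2·30.2 = 0.
That is s² + 21.02s + 157 = 0, so ω_n = 12.53 rad/s and ζ = 21.02/(2·12.53) = 0.8387.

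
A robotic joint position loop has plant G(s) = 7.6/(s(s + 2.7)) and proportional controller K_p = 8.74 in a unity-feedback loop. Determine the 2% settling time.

The closed-loop denominator s² + 2.7s + 66.42 gives ω_n = √66.42 = 8.15 and ζ = 2.7/(2ω_n) = 0.1656.
2% settling time T_s ≈ 4/(ζω_n) = 4/1.35 = 2.96 s.

T_s ≈ 2.96 s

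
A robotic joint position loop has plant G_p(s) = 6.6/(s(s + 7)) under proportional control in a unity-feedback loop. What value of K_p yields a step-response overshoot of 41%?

K_p = 24.9

From %OS = 100·exp(−πζ/√(1−ζ²)) = 41%, ζ = −ln(0.41)/√(π²+ln²(0.41)) = 0.273.
Characteristic equation s² + 7s + 6.6K_p = 0 gives ζ = 7/(2√(6.6K_p)).
Setting ζ = 0.273: √(6.6K_p) = 7/(2·0.273) = 12.82, so K_p = 164.3/6.6 = 24.9.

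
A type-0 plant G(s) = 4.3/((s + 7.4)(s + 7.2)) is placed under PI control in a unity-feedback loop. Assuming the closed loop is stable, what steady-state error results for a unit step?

The PI controller's integrator makes the forward path type 1, so e_ss to a step is zero.

0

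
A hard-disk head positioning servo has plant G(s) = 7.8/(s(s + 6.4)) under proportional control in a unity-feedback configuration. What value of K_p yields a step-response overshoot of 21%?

From %OS = 100·exp(−πζ/√(1−ζ²)) = 21%, ζ = −ln(0.21)/√(π²+ln²(0.21)) = 0.4449.
Characteristic equation s² + 6.4s + 7.8K_p = 0 gives ζ = 6.4/(2√(7.8K_p)).
Setting ζ = 0.4449: √(7.8K_p) = 6.4/(2·0.4449) = 7.193, so K_p = 51.73/7.8 = 6.63.

K_p = 6.63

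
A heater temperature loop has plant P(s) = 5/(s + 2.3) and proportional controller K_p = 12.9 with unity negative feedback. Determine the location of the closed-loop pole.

s = -66.8

Closed-loop transfer function: T(s) = K_p·P(s)/(1 + K_p·P(s)) = 64.5/(s + 2.3 + 64.5) = 64.5/(s + 66.8).
The closed-loop pole is at s = −66.8.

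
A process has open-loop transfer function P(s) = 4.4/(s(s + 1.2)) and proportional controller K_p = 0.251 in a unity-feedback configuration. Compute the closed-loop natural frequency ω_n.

ω_n = 1.05 rad/s

With unity feedback the closed-loop characteristic equation is s² + 1.2s + 0.251·4.4 = s² + 1.2s + 1.104 = 0.
So ω_n² = 1.104 ⇒ ω_n = 1.051 rad/s, and ζ = 1.2/(2ω_n) = 0.571.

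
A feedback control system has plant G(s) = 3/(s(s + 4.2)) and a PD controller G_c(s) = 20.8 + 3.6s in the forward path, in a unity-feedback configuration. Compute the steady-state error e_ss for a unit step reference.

0

The open loop G_c(s)G(s) has a pole at the origin (type 1), so the static position error constant is infinite and e_ss = 1/(1+∞) = 0.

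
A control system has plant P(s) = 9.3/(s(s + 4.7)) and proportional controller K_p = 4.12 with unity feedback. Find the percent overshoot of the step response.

27.5%

The closed-loop denominator s² + 4.7s + 38.32 gives ω_n = √38.32 = 6.19 and ζ = 4.7/(2ω_n) = 0.3796.
%OS = 100·exp(−πζ/√(1−ζ²)) = 100·exp(−π·0.3796/√0.8559) = 27.5%.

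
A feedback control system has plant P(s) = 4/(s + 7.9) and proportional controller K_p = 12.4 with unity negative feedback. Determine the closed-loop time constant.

Closed-loop transfer function: T(s) = K_p·P(s)/(1 + K_p·P(s)) = 49.6/(s + 7.9 + 49.6) = 49.6/(s + 57.5).
Time constant τ = 1/57.5 = 0.0174 s.

τ = 0.0174 s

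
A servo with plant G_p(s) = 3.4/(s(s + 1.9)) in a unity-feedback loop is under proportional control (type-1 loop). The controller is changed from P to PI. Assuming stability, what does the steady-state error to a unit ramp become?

The integrator raises the loop to type 2, so K_v → ∞ and e_ss to a ramp is zero.

0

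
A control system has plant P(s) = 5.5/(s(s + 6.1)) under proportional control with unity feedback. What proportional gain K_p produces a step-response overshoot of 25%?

From %OS = 100·exp(−πζ/√(1−ζ²)) = 25%, ζ = −ln(0.25)/√(π²+ln²(0.25)) = 0.4037.
Characteristic equation s² + 6.1s + 5.5K_p = 0 gives ζ = 6.1/(2√(5.5K_p)).
Setting ζ = 0.4037: √(5.5K_p) = 6.1/(2·0.4037) = 7.555, so K_p = 57.08/5.5 = 10.4.

K_p = 10.4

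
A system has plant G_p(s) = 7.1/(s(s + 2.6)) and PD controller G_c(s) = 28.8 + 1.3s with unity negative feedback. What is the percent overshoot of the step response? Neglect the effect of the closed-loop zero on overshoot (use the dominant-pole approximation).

24%

Forward path: (28.8 + 1.3s)·7.1/(s(s+2.6)). The closed-loop characteristic equation is s² + (2.6 + 7.1·1.3)s + 7.1·28.8 = 0.
That is s² + 11.83s + 204.5 = 0, so ω_n = 14.3 rad/s and ζ = 11.83/(2·14.3) = 0.4136.
%OS = 100·exp(−πζ/√(1−ζ²)) = 24%.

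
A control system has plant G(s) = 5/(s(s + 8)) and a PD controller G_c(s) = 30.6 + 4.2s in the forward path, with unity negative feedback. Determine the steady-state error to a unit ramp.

0.0523

The loop has one pole at the origin (type 1). Velocity error constant K_v = lim_{s→0} s·G_c(s)G(s) = 30.6·5/8 = 19.12.
Steady-state error to a unit ramp: e_ss = 1/K_v = 0.0523.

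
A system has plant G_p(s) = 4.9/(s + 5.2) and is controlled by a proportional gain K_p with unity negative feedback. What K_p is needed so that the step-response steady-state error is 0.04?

K_p = 25.5

For a type-0 loop with proportional control, e_ss = 1/(1 + K_p·G_p(0)).
G_p(0) = 0.9423. Require 1/(1 + K_p·0.9423) = 0.04, so 1 + 0.9423·K_p = 25.
K_p = (25 − 1)/0.9423 = 25.5.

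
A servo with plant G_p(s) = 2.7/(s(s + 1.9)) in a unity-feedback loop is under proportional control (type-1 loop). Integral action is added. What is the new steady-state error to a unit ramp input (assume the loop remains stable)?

The integrator raises the loop to type 2, so K_v → ∞ and e_ss to a ramp is zero.

0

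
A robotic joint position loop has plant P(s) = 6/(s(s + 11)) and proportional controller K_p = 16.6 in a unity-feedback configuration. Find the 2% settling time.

From 1 + K_pP(s) = 0: s² + 11s + 99.6 = 0 ⇒ ω_n = 9.98, ζ = 0.5511.
2% settling time T_s ≈ 4/(ζω_n) = 4/5.5 = 0.727 s.

T_s ≈ 0.727 s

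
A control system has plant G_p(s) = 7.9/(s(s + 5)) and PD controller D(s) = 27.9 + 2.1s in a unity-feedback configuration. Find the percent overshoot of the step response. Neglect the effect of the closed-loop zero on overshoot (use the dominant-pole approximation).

Forward path: (27.9 + 2.1s)·7.9/(s(s+5)). The closed-loop characteristic equation is s² + (5 + 7.9·2.1)s + 7.9·27.9 = 0.
That is s² + 21.59s + 220.4 = 0, so ω_n = 14.85 rad/s and ζ = 21.59/(2·14.85) = 0.7271.
%OS = 100·exp(−πζ/√(1−ζ²)) = 3.59%.

3.59%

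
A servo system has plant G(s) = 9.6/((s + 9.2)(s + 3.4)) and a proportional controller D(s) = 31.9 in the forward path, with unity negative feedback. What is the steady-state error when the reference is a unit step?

0.0927

The loop is type 0. Static position error constant K_pos = D(0)·G(0) = 31.9·0.3069 = 9.79.
Steady-state error to a unit step: e_ss = 1/(1+K_pos) = 1/10.79 = 0.0927.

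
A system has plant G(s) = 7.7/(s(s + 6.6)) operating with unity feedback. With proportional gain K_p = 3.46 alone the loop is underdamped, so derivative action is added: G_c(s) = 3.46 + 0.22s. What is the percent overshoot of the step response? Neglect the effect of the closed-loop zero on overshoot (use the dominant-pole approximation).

Forward path: (3.46 + 0.22s)·7.7/(s(s+6.6)). The closed-loop characteristic equation is s² + (6.6 + 7.7·0.22)s + 7.7·3.46 = 0.
That is s² + 8.294s + 26.64 = 0, so ω_n = 5.162 rad/s and ζ = 8.294/(2·5.162) = 0.8034.
%OS = 100·exp(−πζ/√(1−ζ²)) = 1.44%.

1.44%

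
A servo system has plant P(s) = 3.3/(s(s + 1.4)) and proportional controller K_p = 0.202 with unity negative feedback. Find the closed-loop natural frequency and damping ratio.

ω_n = 0.816 rad/s, ζ = 0.857

1 + K_p·P(s) = 0 gives s² + 1.4s + 0.6666 = 0.
Matching s² + 2ζω_n s + ω_n²: ω_n = √0.6666 = 0.8165 rad/s and 2ζω_n = 1.4, so ζ = 1.4/(2·0.8165) = 0.857.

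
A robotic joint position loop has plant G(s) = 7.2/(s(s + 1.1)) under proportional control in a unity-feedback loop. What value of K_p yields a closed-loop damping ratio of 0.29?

K_p = 0.5

Closed-loop characteristic equation: s² + 1.1s + K_p·7.2 = 0.
So ω_n = √(7.2K_p) and 2ζω_n = 1.1, giving ζ = 1.1/(2√(7.2K_p)).
Setting ζ = 0.29: √(7.2K_p) = 1.1/(2·0.29) = 1.897, so K_p = 3.597/7.2 = 0.5.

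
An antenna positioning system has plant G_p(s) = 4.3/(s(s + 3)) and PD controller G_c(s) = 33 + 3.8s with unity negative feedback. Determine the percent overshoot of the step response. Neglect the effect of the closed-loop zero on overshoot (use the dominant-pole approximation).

1.27%

Forward path: (33 + 3.8s)·4.3/(s(s+3)). The closed-loop characteristic equation is s² + (3 + 4.3·3.8)s + 4.3·33 = 0.
That is s² + 19.34s + 141.9 = 0, so ω_n = 11.91 rad/s and ζ = 19.34/(2·11.91) = 0.8118.
%OS = 100·exp(−πζ/√(1−ζ²)) = 1.27%.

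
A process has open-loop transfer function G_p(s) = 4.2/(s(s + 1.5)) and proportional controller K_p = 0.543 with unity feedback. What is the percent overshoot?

16.6%

Closed-loop characteristic equation: s² + 1.5s + 2.281 = 0, so ω_n = 1.51 rad/s and ζ = 1.5/(2·1.51) = 0.4966.
%OS = 100·exp(−πζ/√(1−ζ²)) = 100·exp(−π·0.4966/√0.7534) = 16.6%.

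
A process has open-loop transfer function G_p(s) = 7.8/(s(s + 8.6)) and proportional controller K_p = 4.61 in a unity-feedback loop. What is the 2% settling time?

The closed-loop denominator s² + 8.6s + 35.96 gives ω_n = √35.96 = 5.996 and ζ = 8.6/(2ω_n) = 0.7171.
2% settling time T_s ≈ 4/(ζω_n) = 4/4.3 = 0.93 s.

T_s ≈ 0.93 s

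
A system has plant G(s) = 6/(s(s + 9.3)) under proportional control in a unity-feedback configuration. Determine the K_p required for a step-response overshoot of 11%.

K_p = 10.9

From %OS = 100·exp(−πζ/√(1−ζ²)) = 11%, ζ = −ln(0.11)/√(π²+ln²(0.11)) = 0.5749.
Characteristic equation s² + 9.3s + 6K_p = 0 gives ζ = 9.3/(2√(6K_p)).
Setting ζ = 0.5749: √(6K_p) = 9.3/(2·0.5749) = 8.089, so K_p = 65.42/6 = 10.9.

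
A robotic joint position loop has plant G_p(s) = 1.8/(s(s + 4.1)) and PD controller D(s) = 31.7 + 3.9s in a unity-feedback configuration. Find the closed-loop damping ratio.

Forward path: (31.7 + 3.9s)·1.8/(s(s+4.1)). The closed-loop characteristic equation is s² + (4.1 + 1.8·3.9)s + 1.8·31.7 = 0.
That is s² + 11.12s + 57.06 = 0, so ω_n = 7.554 rad/s and ζ = 11.12/(2·7.554) = 0.7361.

ζ = 0.736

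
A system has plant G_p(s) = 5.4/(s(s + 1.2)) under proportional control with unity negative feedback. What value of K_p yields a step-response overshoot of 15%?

K_p = 0.249

From %OS = 100·exp(−πζ/√(1−ζ²)) = 15%, ζ = −ln(0.15)/√(π²+ln²(0.15)) = 0.5169.
Characteristic equation s² + 1.2s + 5.4K_p = 0 gives ζ = 1.2/(2√(5.4K_p)).
Setting ζ = 0.5169: √(5.4K_p) = 1.2/(2·0.5169) = 1.161, so K_p = 1.347/5.4 = 0.249.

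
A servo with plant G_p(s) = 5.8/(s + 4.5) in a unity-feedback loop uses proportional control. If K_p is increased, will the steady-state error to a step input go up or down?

e_ss = 1/(1 + K_p·G_p(0)); a larger K_p raises the denominator, so e_ss decreases.

decrease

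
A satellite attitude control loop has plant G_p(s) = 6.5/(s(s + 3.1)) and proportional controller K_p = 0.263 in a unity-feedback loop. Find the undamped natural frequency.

ω_n = 1.31 rad/s

1 + K_p·G_p(s) = 0 gives s² + 3.1s + 1.71 = 0.
So ω_n² = 1.71 ⇒ ω_n = 1.307 rad/s, and ζ = 3.1/(2ω_n) = 1.19.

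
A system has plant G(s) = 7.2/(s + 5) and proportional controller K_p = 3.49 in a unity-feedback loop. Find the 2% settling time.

Closed-loop transfer function: T(s) = K_p·G(s)/(1 + K_p·G(s)) = 25.13/(s + 5 + 25.13) = 25.13/(s + 30.13).
Time constant τ = 1/30.13 = 0.03319 s, so the 2% settling time is about 4τ = 0.133 s.

T_s ≈ 0.133 s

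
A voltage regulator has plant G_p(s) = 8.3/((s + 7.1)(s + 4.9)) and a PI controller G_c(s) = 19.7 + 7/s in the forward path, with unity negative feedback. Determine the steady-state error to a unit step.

The open loop G_c(s)G_p(s) has a pole at the origin (type 1), so the static position error constant is infinite and e_ss = 1/(1+∞) = 0.

0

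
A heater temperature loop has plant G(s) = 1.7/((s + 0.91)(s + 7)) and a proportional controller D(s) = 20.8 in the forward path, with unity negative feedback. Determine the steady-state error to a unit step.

The loop is type 0. Static position error constant K_pos = D(0)·G(0) = 20.8·0.2669 = 5.551.
Steady-state error to a unit step: e_ss = 1/(1+K_pos) = 1/6.551 = 0.153.

0.153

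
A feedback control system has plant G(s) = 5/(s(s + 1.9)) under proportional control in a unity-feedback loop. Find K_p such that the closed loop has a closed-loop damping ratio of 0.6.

Closed-loop characteristic equation: s² + 1.9s + K_p·5 = 0.
So ω_n = √(5K_p) and 2ζω_n = 1.9, giving ζ = 1.9/(2√(5K_p)).
Setting ζ = 0.6: √(5K_p) = 1.9/(2·0.6) = 1.583, so K_p = 2.507/5 = 0.501.

K_p = 0.501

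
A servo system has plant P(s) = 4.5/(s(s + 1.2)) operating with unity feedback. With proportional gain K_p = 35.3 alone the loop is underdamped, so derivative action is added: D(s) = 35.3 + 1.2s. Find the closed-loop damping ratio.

Forward path: (35.3 + 1.2s)·4.5/(s(s+1.2)). The closed-loop characteristic equation is s² + (1.2 + 4.5·1.2)s + 4.5·35.3 = 0.
That is s² + 6.6s + 158.8 = 0, so ω_n = 12.6 rad/s and ζ = 6.6/(2·12.6) = 0.2618.

ζ = 0.262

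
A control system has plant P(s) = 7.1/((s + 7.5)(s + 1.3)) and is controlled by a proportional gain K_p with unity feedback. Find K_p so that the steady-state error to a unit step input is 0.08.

K_p = 15.8

Steady-state error for a unit step on this type-0 loop is 1/(1 + K_p·P(0)).
P(0) = 0.7282. Require 1/(1 + K_p·0.7282) = 0.08, so 1 + 0.7282·K_p = 12.5.
K_p = (12.5 − 1)/0.7282 = 15.8.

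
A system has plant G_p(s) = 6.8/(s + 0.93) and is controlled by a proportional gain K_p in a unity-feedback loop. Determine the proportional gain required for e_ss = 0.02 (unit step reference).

For a type-0 loop with proportional control, e_ss = 1/(1 + K_p·G_p(0)).
G_p(0) = 7.312. Require 1/(1 + K_p·7.312) = 0.02, so 1 + 7.312·K_p = 50.
K_p = (50 − 1)/7.312 = 6.7.

K_p = 6.7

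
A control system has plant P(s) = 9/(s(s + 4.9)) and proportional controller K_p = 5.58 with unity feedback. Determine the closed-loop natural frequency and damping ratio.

1 + K_p·P(s) = 0 gives s² + 4.9s + 50.22 = 0.
So ω_n² = 50.22 ⇒ ω_n = 7.087 rad/s, and ζ = 4.9/(2ω_n) = 0.346.

ω_n = 7.09 rad/s, ζ = 0.346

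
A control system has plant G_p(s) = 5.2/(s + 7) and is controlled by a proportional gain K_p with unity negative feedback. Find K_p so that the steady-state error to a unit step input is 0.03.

The loop is type 0, so e_ss(step) = 1/(1 + K_pos) with K_pos = K_p·G_p(0).
G_p(0) = 0.7429. Require 1/(1 + K_p·0.7429) = 0.03, so 1 + 0.7429·K_p = 33.33.
K_p = (33.33 − 1)/0.7429 = 43.5.

K_p = 43.5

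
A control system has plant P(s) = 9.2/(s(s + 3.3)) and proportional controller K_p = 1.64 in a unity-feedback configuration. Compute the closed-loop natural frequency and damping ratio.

ω_n = 3.88 rad/s, ζ = 0.425

The closed-loop denominator is s(s+3.3) + 1.64·9.2 = s² + 3.3s + 15.09.
So ω_n² = 15.09 ⇒ ω_n = 3.884 rad/s, and ζ = 3.3/(2ω_n) = 0.425.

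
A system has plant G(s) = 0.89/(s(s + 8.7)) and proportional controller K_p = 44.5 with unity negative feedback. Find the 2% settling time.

Closed-loop characteristic equation: s² + 8.7s + 39.61 = 0, so ω_n = 6.293 rad/s and ζ = 8.7/(2·6.293) = 0.6912.
2% settling time T_s ≈ 4/(ζω_n) = 4/4.35 = 0.92 s.

T_s ≈ 0.92 s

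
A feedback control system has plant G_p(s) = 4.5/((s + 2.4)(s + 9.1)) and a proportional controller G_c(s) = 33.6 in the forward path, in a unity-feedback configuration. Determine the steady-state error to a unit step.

0.126

The loop is type 0. Static position error constant K_pos = G_c(0)·G_p(0) = 33.6·0.206 = 6.923.
Steady-state error to a unit step: e_ss = 1/(1+K_pos) = 1/7.923 = 0.126.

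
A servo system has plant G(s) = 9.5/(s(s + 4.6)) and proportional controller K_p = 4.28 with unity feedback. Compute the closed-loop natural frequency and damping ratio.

1 + K_p·G(s) = 0 gives s² + 4.6s + 40.66 = 0.
So ω_n² = 40.66 ⇒ ω_n = 6.377 rad/s, and ζ = 4.6/(2ω_n) = 0.361.

ω_n = 6.38 rad/s, ζ = 0.361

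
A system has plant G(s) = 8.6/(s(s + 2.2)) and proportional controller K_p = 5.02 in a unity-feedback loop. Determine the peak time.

From 1 + K_pG(s) = 0: s² + 2.2s + 43.17 = 0 ⇒ ω_n = 6.571, ζ = 0.1674.
Damped frequency ω_d = ω_n√(1−ζ²) = 6.478 rad/s, so peak time T_p = π/ω_d = 0.485 s.

T_p = 0.485 s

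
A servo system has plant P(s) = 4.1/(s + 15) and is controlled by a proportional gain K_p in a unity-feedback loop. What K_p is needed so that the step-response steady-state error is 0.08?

The loop is type 0, so e_ss(step) = 1/(1 + K_pos) with K_pos = K_p·P(0).
P(0) = 0.2733. Require 1/(1 + K_p·0.2733) = 0.08, so 1 + 0.2733·K_p = 12.5.
K_p = (12.5 − 1)/0.2733 = 42.1.

K_p = 42.1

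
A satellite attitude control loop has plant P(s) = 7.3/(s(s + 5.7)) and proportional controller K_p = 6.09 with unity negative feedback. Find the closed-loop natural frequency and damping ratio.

The closed-loop denominator is s(s+5.7) + 6.09·7.3 = s² + 5.7s + 44.46.
So ω_n² = 44.46 ⇒ ω_n = 6.668 rad/s, and ζ = 5.7/(2ω_n) = 0.427.

ω_n = 6.67 rad/s, ζ = 0.427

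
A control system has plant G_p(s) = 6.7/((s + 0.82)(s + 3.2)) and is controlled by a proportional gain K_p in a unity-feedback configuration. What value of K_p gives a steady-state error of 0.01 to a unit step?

Steady-state error for a unit step on this type-0 loop is 1/(1 + K_p·G_p(0)).
G_p(0) = 2.553. Require 1/(1 + K_p·2.553) = 0.01, so 1 + 2.553·K_p = 100.
K_p = (100 − 1)/2.553 = 38.8.

K_p = 38.8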